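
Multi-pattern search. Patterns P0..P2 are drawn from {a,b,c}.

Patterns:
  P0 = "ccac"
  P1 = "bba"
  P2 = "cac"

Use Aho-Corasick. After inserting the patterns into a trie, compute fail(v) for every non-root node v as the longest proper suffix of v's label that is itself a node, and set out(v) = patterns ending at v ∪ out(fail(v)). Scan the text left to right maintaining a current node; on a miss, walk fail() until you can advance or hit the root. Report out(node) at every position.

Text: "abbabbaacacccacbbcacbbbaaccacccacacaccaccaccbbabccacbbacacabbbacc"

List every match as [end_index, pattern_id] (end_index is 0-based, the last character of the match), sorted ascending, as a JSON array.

Build automaton:
Trie (insert patterns):
  n0 'ε': b→5 c→1
  n1 'c': a→8 c→2
  n2 'cc': a→3
  n3 'cca': c→4
  n4 'ccac': ·  [P0 ends]
  n5 'b': b→6
  n6 'bb': a→7
  n7 'bba': ·  [P1 ends]
  n8 'ca': c→9
  n9 'cac': ·  [P2 ends]

BFS fail/out derivation:
  n1('c'): parent n0 fail=0; on 'c' 0 → fail=0;  out ∅∪∅=∅
  n5('b'): parent n0 fail=0; on 'b' 0 → fail=0;  out ∅∪∅=∅
  n2('cc'): parent n1 fail=0; on 'c' 0 → fail=1;  out ∅∪∅=∅
  n6('bb'): parent n5 fail=0; on 'b' 0 → fail=5;  out ∅∪∅=∅
  n8('ca'): parent n1 fail=0; on 'a' 0 → fail=0;  out ∅∪∅=∅
  n3('cca'): parent n2 fail=1; on 'a' 1 → fail=8;  out ∅∪∅=∅
  n7('bba'): parent n6 fail=5; on 'a' 5→0 → fail=0;  out {1}∪∅={1}
  n9('cac'): parent n8 fail=0; on 'c' 0 → fail=1;  out {2}∪∅={2}
  n4('ccac'): parent n3 fail=8; on 'c' 8 → fail=9;  out {0}∪{2}={0,2}

Run:
i=0 'a': node 0→0
i=1 'b': node 0→5
i=2 'b': node 5→6
i=3 'a': node 6→7  → match P1@[1:3]
i=4 'b': node 7→5 ·f
i=5 'b': node 5→6
i=6 'a': node 6→7  → match P1@[4:6]
i=7 'a': node 7→0 ·f
i=8 'c': node 0→1
i=9 'a': node 1→8
i=10 'c': node 8→9  → match P2@[8:10]
i=11 'c': node 9→2 ·f
i=12 'c': node 2→2 ·f
i=13 'a': node 2→3
i=14 'c': node 3→4  → match P0@[11:14],P2@[12:14]
i=15 'b': node 4→5 ·f
i=16 'b': node 5→6
i=17 'c': node 6→1 ·f
i=18 'a': node 1→8
i=19 'c': node 8→9  → match P2@[17:19]
i=20 'b': node 9→5 ·f
i=21 'b': node 5→6
i=22 'b': node 6→6 ·f
i=23 'a': node 6→7  → match P1@[21:23]
i=24 'a': node 7→0 ·f
i=25 'c': node 0→1
i=26 'c': node 1→2
i=27 'a': node 2→3
i=28 'c': node 3→4  → match P0@[25:28],P2@[26:28]
i=29 'c': node 4→2 ·f
i=30 'c': node 2→2 ·f
i=31 'a': node 2→3
i=32 'c': node 3→4  → match P0@[29:32],P2@[30:32]
i=33 'a': node 4→8 ·f
i=34 'c': node 8→9  → match P2@[32:34]
i=35 'a': node 9→8 ·f
i=36 'c': node 8→9  → match P2@[34:36]
i=37 'c': node 9→2 ·f
i=38 'a': node 2→3
i=39 'c': node 3→4  → match P0@[36:39],P2@[37:39]
i=40 'c': node 4→2 ·f
i=41 'a': node 2→3
i=42 'c': node 3→4  → match P0@[39:42],P2@[40:42]
i=43 'c': node 4→2 ·f
i=44 'b': node 2→5 ·f
i=45 'b': node 5→6
i=46 'a': node 6→7  → match P1@[44:46]
i=47 'b': node 7→5 ·f
i=48 'c': node 5→1 ·f
i=49 'c': node 1→2
i=50 'a': node 2→3
i=51 'c': node 3→4  → match P0@[48:51],P2@[49:51]
i=52 'b': node 4→5 ·f
i=53 'b': node 5→6
i=54 'a': node 6→7  → match P1@[52:54]
i=55 'c': node 7→1 ·f
i=56 'a': node 1→8
i=57 'c': node 8→9  → match P2@[55:57]
i=58 'a': node 9→8 ·f
i=59 'b': node 8→5 ·f
i=60 'b': node 5→6
i=61 'b': node 6→6 ·f
i=62 'a': node 6→7  → match P1@[60:62]
i=63 'c': node 7→1 ·f
i=64 'c': node 1→2

Matches: [[3,1],[6,1],[10,2],[14,0],[14,2],[19,2],[23,1],[28,0],[28,2],[32,0],[32,2],[34,2],[36,2],[39,0],[39,2],[42,0],[42,2],[46,1],[51,0],[51,2],[54,1],[57,2],[62,1]]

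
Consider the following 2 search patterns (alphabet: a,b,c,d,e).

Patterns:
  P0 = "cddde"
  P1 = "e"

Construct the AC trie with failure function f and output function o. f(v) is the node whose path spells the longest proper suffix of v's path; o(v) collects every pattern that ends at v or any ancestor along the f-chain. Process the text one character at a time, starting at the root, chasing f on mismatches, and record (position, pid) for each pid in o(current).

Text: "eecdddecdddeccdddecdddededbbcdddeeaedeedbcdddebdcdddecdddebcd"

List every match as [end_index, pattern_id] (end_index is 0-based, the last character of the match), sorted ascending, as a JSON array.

Construct AC machine:
Trie (insert patterns):
  0='ε' goto c→1 e→6
  1='c' goto d→2
  2='cd' goto d→3
  3='cdd' goto d→4
  4='cddd' goto e→5
  5='cddde' goto ·  ←P0
  6='e' goto ·  ←P1

Failure links (BFS by depth):
  fail(1) 'c': from fail(0)=0 chase 'c': 0 ⇒ 0;  out=∅∪out(0)=∅
  fail(6) 'e': from fail(0)=0 chase 'e': 0 ⇒ 0;  out={1}∪out(0)={1}
  fail(2) 'cd': from fail(1)=0 chase 'd': 0 ⇒ 0;  out=∅∪out(0)=∅
  fail(3) 'cdd': from fail(2)=0 chase 'd': 0 ⇒ 0;  out=∅∪out(0)=∅
  fail(4) 'cddd': from fail(3)=0 chase 'd': 0 ⇒ 0;  out=∅∪out(0)=∅
  fail(5) 'cddde': from fail(4)=0 chase 'e': 0 ⇒ 6;  out={0}∪out(6)={0,1}

Scan:
pos 0 'e': at 6  emit P1@[0:0]
pos 1 'e': at 6 (fail-walked)  emit P1@[1:1]
pos 2 'c': at 1 (fail-walked)
pos 3 'd': at 2
pos 4 'd': at 3
pos 5 'd': at 4
pos 6 'e': at 5  emit P0@[2:6],P1@[6:6]
pos 7 'c': at 1 (fail-walked)
pos 8 'd': at 2
pos 9 'd': at 3
pos 10 'd': at 4
pos 11 'e': at 5  emit P0@[7:11],P1@[11:11]
pos 12 'c': at 1 (fail-walked)
pos 13 'c': at 1 (fail-walked)
pos 14 'd': at 2
pos 15 'd': at 3
pos 16 'd': at 4
pos 17 'e': at 5  emit P0@[13:17],P1@[17:17]
pos 18 'c': at 1 (fail-walked)
pos 19 'd': at 2
pos 20 'd': at 3
pos 21 'd': at 4
pos 22 'e': at 5  emit P0@[18:22],P1@[22:22]
pos 23 'd': at 0 (fail-walked)
pos 24 'e': at 6  emit P1@[24:24]
pos 25 'd': at 0 (fail-walked)
pos 26 'b': at 0
pos 27 'b': at 0
pos 28 'c': at 1
pos 29 'd': at 2
pos 30 'd': at 3
pos 31 'd': at 4
pos 32 'e': at 5  emit P0@[28:32],P1@[32:32]
pos 33 'e': at 6 (fail-walked)  emit P1@[33:33]
pos 34 'a': at 0 (fail-walked)
pos 35 'e': at 6  emit P1@[35:35]
pos 36 'd': at 0 (fail-walked)
pos 37 'e': at 6  emit P1@[37:37]
pos 38 'e': at 6 (fail-walked)  emit P1@[38:38]
pos 39 'd': at 0 (fail-walked)
pos 40 'b': at 0
pos 41 'c': at 1
pos 42 'd': at 2
pos 43 'd': at 3
pos 44 'd': at 4
pos 45 'e': at 5  emit P0@[41:45],P1@[45:45]
pos 46 'b': at 0 (fail-walked)
pos 47 'd': at 0
pos 48 'c': at 1
pos 49 'd': at 2
pos 50 'd': at 3
pos 51 'd': at 4
pos 52 'e': at 5  emit P0@[48:52],P1@[52:52]
pos 53 'c': at 1 (fail-walked)
pos 54 'd': at 2
pos 55 'd': at 3
pos 56 'd': at 4
pos 57 'e': at 5  emit P0@[53:57],P1@[57:57]
pos 58 'b': at 0 (fail-walked)
pos 59 'c': at 1
pos 60 'd': at 2

Matches: [[0,1],[1,1],[6,0],[6,1],[11,0],[11,1],[17,0],[17,1],[22,0],[22,1],[24,1],[32,0],[32,1],[33,1],[35,1],[37,1],[38,1],[45,0],[45,1],[52,0],[52,1],[57,0],[57,1]]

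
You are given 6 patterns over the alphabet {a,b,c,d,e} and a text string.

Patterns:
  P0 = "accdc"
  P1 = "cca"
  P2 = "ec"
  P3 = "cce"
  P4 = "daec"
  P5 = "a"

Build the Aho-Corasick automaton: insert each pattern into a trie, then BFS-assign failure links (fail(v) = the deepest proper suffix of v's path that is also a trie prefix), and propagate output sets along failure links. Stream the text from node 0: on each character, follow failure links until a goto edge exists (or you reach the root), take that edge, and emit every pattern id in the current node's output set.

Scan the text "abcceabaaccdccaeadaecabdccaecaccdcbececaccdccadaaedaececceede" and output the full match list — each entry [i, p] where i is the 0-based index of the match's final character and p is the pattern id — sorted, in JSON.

Build:
Trie (insert patterns):
  n0 'ε': a→1 c→6 d→12 e→9
  n1 'a': c→2  [P5 ends]
  n2 'ac': c→3
  n3 'acc': d→4
  n4 'accd': c→5
  n5 'accdc': ·  [P0 ends]
  n6 'c': c→7
  n7 'cc': a→8 e→11
  n8 'cca': ·  [P1 ends]
  n9 'e': c→10
  n10 'ec': ·  [P2 ends]
  n11 'cce': ·  [P3 ends]
  n12 'd': a→13
  n13 'da': e→14
  n14 'dae': c→15
  n15 'daec': ·  [P4 ends]

Failure links (BFS by depth):
  n1('a'): parent n0 fail=0; on 'a' 0 → fail=0;  out {5}∪∅={5}
  n6('c'): parent n0 fail=0; on 'c' 0 → fail=0;  out ∅∪∅=∅
  n9('e'): parent n0 fail=0; on 'e' 0 → fail=0;  out ∅∪∅=∅
  n12('d'): parent n0 fail=0; on 'd' 0 → fail=0;  out ∅∪∅=∅
  n2('ac'): parent n1 fail=0; on 'c' 0 → fail=6;  out ∅∪∅=∅
  n7('cc'): parent n6 fail=0; on 'c' 0 → fail=6;  out ∅∪∅=∅
  n10('ec'): parent n9 fail=0; on 'c' 0 → fail=6;  out {2}∪∅={2}
  n13('da'): parent n12 fail=0; on 'a' 0 → fail=1;  out ∅∪{5}={5}
  n3('acc'): parent n2 fail=6; on 'c' 6 → fail=7;  out ∅∪∅=∅
  n8('cca'): parent n7 fail=6; on 'a' 6→0 → fail=1;  out {1}∪{5}={1,5}
  n11('cce'): parent n7 fail=6; on 'e' 6→0 → fail=9;  out {3}∪∅={3}
  n14('dae'): parent n13 fail=1; on 'e' 1→0 → fail=9;  out ∅∪∅=∅
  n4('accd'): parent n3 fail=7; on 'd' 7→6→0 → fail=12;  out ∅∪∅=∅
  n15('daec'): parent n14 fail=9; on 'c' 9 → fail=10;  out {4}∪{2}={2,4}
  n5('accdc'): parent n4 fail=12; on 'c' 12→0 → fail=6;  out {0}∪∅={0}

Run:
pos 0 'a': at 1  emit P5@[0:0]
pos 1 'b': at 0 ·f
pos 2 'c': at 6
pos 3 'c': at 7
pos 4 'e': at 11  emit P3@[2:4]
pos 5 'a': at 1 ·f  emit P5@[5:5]
pos 6 'b': at 0 ·f
pos 7 'a': at 1  emit P5@[7:7]
pos 8 'a': at 1 ·f  emit P5@[8:8]
pos 9 'c': at 2
pos 10 'c': at 3
pos 11 'd': at 4
pos 12 'c': at 5  emit P0@[8:12]
pos 13 'c': at 7 ·f
pos 14 'a': at 8  emit P1@[12:14],P5@[14:14]
pos 15 'e': at 9 ·f
pos 16 'a': at 1 ·f  emit P5@[16:16]
pos 17 'd': at 12 ·f
pos 18 'a': at 13  emit P5@[18:18]
pos 19 'e': at 14
pos 20 'c': at 15  emit P2@[19:20],P4@[17:20]
pos 21 'a': at 1 ·f  emit P5@[21:21]
pos 22 'b': at 0 ·f
pos 23 'd': at 12
pos 24 'c': at 6 ·f
pos 25 'c': at 7
pos 26 'a': at 8  emit P1@[24:26],P5@[26:26]
pos 27 'e': at 9 ·f
pos 28 'c': at 10  emit P2@[27:28]
pos 29 'a': at 1 ·f  emit P5@[29:29]
pos 30 'c': at 2
pos 31 'c': at 3
pos 32 'd': at 4
pos 33 'c': at 5  emit P0@[29:33]
pos 34 'b': at 0 ·f
pos 35 'e': at 9
pos 36 'c': at 10  emit P2@[35:36]
pos 37 'e': at 9 ·f
pos 38 'c': at 10  emit P2@[37:38]
pos 39 'a': at 1 ·f  emit P5@[39:39]
pos 40 'c': at 2
pos 41 'c': at 3
pos 42 'd': at 4
pos 43 'c': at 5  emit P0@[39:43]
pos 44 'c': at 7 ·f
pos 45 'a': at 8  emit P1@[43:45],P5@[45:45]
pos 46 'd': at 12 ·f
pos 47 'a': at 13  emit P5@[47:47]
pos 48 'a': at 1 ·f  emit P5@[48:48]
pos 49 'e': at 9 ·f
pos 50 'd': at 12 ·f
pos 51 'a': at 13  emit P5@[51:51]
pos 52 'e': at 14
pos 53 'c': at 15  emit P2@[52:53],P4@[50:53]
pos 54 'e': at 9 ·f
pos 55 'c': at 10  emit P2@[54:55]
pos 56 'c': at 7 ·f
pos 57 'e': at 11  emit P3@[55:57]
pos 58 'e': at 9 ·f
pos 59 'd': at 12 ·f
pos 60 'e': at 9 ·f

Result: [[0,5],[4,3],[5,5],[7,5],[8,5],[12,0],[14,1],[14,5],[16,5],[18,5],[20,2],[20,4],[21,5],[26,1],[26,5],[28,2],[29,5],[33,0],[36,2],[38,2],[39,5],[43,0],[45,1],[45,5],[47,5],[48,5],[51,5],[53,2],[53,4],[55,2],[57,3]]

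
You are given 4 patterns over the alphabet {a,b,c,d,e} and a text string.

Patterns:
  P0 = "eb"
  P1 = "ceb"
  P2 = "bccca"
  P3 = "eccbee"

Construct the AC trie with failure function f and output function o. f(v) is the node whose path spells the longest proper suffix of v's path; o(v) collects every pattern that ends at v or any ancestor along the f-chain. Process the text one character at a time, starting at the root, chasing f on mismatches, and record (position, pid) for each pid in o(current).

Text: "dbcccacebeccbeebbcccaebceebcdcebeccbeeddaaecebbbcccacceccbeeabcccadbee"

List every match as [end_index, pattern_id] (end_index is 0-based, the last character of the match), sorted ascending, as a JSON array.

Build automaton:
Trie nodes:
  n0 'ε': b→6 c→3 e→1
  n1 'e': b→2 c→11
  n2 'eb': ·  ←P0
  n3 'c': e→4
  n4 'ce': b→5
  n5 'ceb': ·  ←P1
  n6 'b': c→7
  n7 'bc': c→8
  n8 'bcc': c→9
  n9 'bccc': a→10
  n10 'bccca': ·  ←P2
  n11 'ec': c→12
  n12 'ecc': b→13
  n13 'eccb': e→14
  n14 'eccbe': e→15
  n15 'eccbee': ·  ←P3

Failure links (BFS by depth):
  fail(1) 'e': from fail(0)=0 chase 'e': 0 ⇒ 0;  out=∅∪out(0)=∅
  fail(3) 'c': from fail(0)=0 chase 'c': 0 ⇒ 0;  out=∅∪out(0)=∅
  fail(6) 'b': from fail(0)=0 chase 'b': 0 ⇒ 0;  out=∅∪out(0)=∅
  fail(2) 'eb': from fail(1)=0 chase 'b': 0 ⇒ 6;  out={0}∪out(6)={0}
  fail(4) 'ce': from fail(3)=0 chase 'e': 0 ⇒ 1;  out=∅∪out(1)=∅
  fail(7) 'bc': from fail(6)=0 chase 'c': 0 ⇒ 3;  out=∅∪out(3)=∅
  fail(11) 'ec': from fail(1)=0 chase 'c': 0 ⇒ 3;  out=∅∪out(3)=∅
  fail(5) 'ceb': from fail(4)=1 chase 'b': 1 ⇒ 2;  out={1}∪out(2)={0,1}
  fail(8) 'bcc': from fail(7)=3 chase 'c': 3→0 ⇒ 3;  out=∅∪out(3)=∅
  fail(12) 'ecc': from fail(11)=3 chase 'c': 3→0 ⇒ 3;  out=∅∪out(3)=∅
  fail(9) 'bccc': from fail(8)=3 chase 'c': 3→0 ⇒ 3;  out=∅∪out(3)=∅
  fail(13) 'eccb': from fail(12)=3 chase 'b': 3→0 ⇒ 6;  out=∅∪out(6)=∅
  fail(10) 'bccca': from fail(9)=3 chase 'a': 3→0 ⇒ 0;  out={2}∪out(0)={2}
  fail(14) 'eccbe': from fail(13)=6 chase 'e': 6→0 ⇒ 1;  out=∅∪out(1)=∅
  fail(15) 'eccbee': from fail(14)=1 chase 'e': 1→0 ⇒ 1;  out={3}∪out(1)={3}

Text stream:
i=0 'd': node 0→0
i=1 'b': node 0→6
i=2 'c': node 6→7
i=3 'c': node 7→8
i=4 'c': node 8→9
i=5 'a': node 9→10  emit P2@[1:5]
i=6 'c': node 10→3 (via fail)
i=7 'e': node 3→4
i=8 'b': node 4→5  emit P0@[7:8],P1@[6:8]
i=9 'e': node 5→1 (via fail)
i=10 'c': node 1→11
i=11 'c': node 11→12
i=12 'b': node 12→13
i=13 'e': node 13→14
i=14 'e': node 14→15  emit P3@[9:14]
i=15 'b': node 15→2 (via fail)  emit P0@[14:15]
i=16 'b': node 2→6 (via fail)
i=17 'c': node 6→7
i=18 'c': node 7→8
i=19 'c': node 8→9
i=20 'a': node 9→10  emit P2@[16:20]
i=21 'e': node 10→1 (via fail)
i=22 'b': node 1→2  emit P0@[21:22]
i=23 'c': node 2→7 (via fail)
i=24 'e': node 7→4 (via fail)
i=25 'e': node 4→1 (via fail)
i=26 'b': node 1→2  emit P0@[25:26]
i=27 'c': node 2→7 (via fail)
i=28 'd': node 7→0 (via fail)
i=29 'c': node 0→3
i=30 'e': node 3→4
i=31 'b': node 4→5  emit P0@[30:31],P1@[29:31]
i=32 'e': node 5→1 (via fail)
i=33 'c': node 1→11
i=34 'c': node 11→12
i=35 'b': node 12→13
i=36 'e': node 13→14
i=37 'e': node 14→15  emit P3@[32:37]
i=38 'd': node 15→0 (via fail)
i=39 'd': node 0→0
i=40 'a': node 0→0
i=41 'a': node 0→0
i=42 'e': node 0→1
i=43 'c': node 1→11
i=44 'e': node 11→4 (via fail)
i=45 'b': node 4→5  emit P0@[44:45],P1@[43:45]
i=46 'b': node 5→6 (via fail)
i=47 'b': node 6→6 (via fail)
i=48 'c': node 6→7
i=49 'c': node 7→8
i=50 'c': node 8→9
i=51 'a': node 9→10  emit P2@[47:51]
i=52 'c': node 10→3 (via fail)
i=53 'c': node 3→3 (via fail)
i=54 'e': node 3→4
i=55 'c': node 4→11 (via fail)
i=56 'c': node 11→12
i=57 'b': node 12→13
i=58 'e': node 13→14
i=59 'e': node 14→15  emit P3@[54:59]
i=60 'a': node 15→0 (via fail)
i=61 'b': node 0→6
i=62 'c': node 6→7
i=63 'c': node 7→8
i=64 'c': node 8→9
i=65 'a': node 9→10  emit P2@[61:65]
i=66 'd': node 10→0 (via fail)
i=67 'b': node 0→6
i=68 'e': node 6→1 (via fail)
i=69 'e': node 1→1 (via fail)

All matches (sorted): [[5,2],[8,0],[8,1],[14,3],[15,0],[20,2],[22,0],[26,0],[31,0],[31,1],[37,3],[45,0],[45,1],[51,2],[59,3],[65,2]]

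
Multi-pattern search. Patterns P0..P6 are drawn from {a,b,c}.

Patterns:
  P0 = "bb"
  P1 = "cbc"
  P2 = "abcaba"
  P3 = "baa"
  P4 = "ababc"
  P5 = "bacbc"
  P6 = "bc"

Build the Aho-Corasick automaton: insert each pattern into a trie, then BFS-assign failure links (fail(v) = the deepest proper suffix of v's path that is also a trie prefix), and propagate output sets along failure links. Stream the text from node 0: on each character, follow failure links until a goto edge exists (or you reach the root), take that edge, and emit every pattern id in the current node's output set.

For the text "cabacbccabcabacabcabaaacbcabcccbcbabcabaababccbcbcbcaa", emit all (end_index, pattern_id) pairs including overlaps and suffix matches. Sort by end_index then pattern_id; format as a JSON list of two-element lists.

Build automaton:
Trie nodes:
  0='ε' goto a→6 b→1 c→3
  1='b' goto a→12 b→2 c→20
  2='bb' goto ·  ←P0
  3='c' goto b→4
  4='cb' goto c→5
  5='cbc' goto ·  ←P1
  6='a' goto b→7
  7='ab' goto a→14 c→8
  8='abc' goto a→9
  9='abca' goto b→10
  10='abcab' goto a→11
  11='abcaba' goto ·  ←P2
  12='ba' goto a→13 c→17
  13='baa' goto ·  ←P3
  14='aba' goto b→15
  15='abab' goto c→16
  16='ababc' goto ·  ←P4
  17='bac' goto b→18
  18='bacb' goto c→19
  19='bacbc' goto ·  ←P5
  20='bc' goto ·  ←P6

Failure links (BFS by depth):
  n1('b'): parent n0 fail=0; on 'b' 0 → fail=0;  out ∅∪∅=∅
  n3('c'): parent n0 fail=0; on 'c' 0 → fail=0;  out ∅∪∅=∅
  n6('a'): parent n0 fail=0; on 'a' 0 → fail=0;  out ∅∪∅=∅
  n2('bb'): parent n1 fail=0; on 'b' 0 → fail=1;  out {0}∪∅={0}
  n4('cb'): parent n3 fail=0; on 'b' 0 → fail=1;  out ∅∪∅=∅
  n7('ab'): parent n6 fail=0; on 'b' 0 → fail=1;  out ∅∪∅=∅
  n12('ba'): parent n1 fail=0; on 'a' 0 → fail=6;  out ∅∪∅=∅
  n20('bc'): parent n1 fail=0; on 'c' 0 → fail=3;  out {6}∪∅={6}
  n5('cbc'): parent n4 fail=1; on 'c' 1 → fail=20;  out {1}∪{6}={1,6}
  n8('abc'): parent n7 fail=1; on 'c' 1 → fail=20;  out ∅∪{6}={6}
  n13('baa'): parent n12 fail=6; on 'a' 6→0 → fail=6;  out {3}∪∅={3}
  n14('aba'): parent n7 fail=1; on 'a' 1 → fail=12;  out ∅∪∅=∅
  n17('bac'): parent n12 fail=6; on 'c' 6→0 → fail=3;  out ∅∪∅=∅
  n9('abca'): parent n8 fail=20; on 'a' 20→3→0 → fail=6;  out ∅∪∅=∅
  n15('abab'): parent n14 fail=12; on 'b' 12→6 → fail=7;  out ∅∪∅=∅
  n18('bacb'): parent n17 fail=3; on 'b' 3 → fail=4;  out ∅∪∅=∅
  n10('abcab'): parent n9 fail=6; on 'b' 6 → fail=7;  out ∅∪∅=∅
  n16('ababc'): parent n15 fail=7; on 'c' 7 → fail=8;  out {4}∪{6}={4,6}
  n19('bacbc'): parent n18 fail=4; on 'c' 4 → fail=5;  out {5}∪{1,6}={1,5,6}
  n11('abcaba'): parent n10 fail=7; on 'a' 7 → fail=14;  out {2}∪∅={2}

Text stream:
pos 0 'c': at 3
pos 1 'a': at 6 (via fail)
pos 2 'b': at 7
pos 3 'a': at 14
pos 4 'c': at 17 (via fail)
pos 5 'b': at 18
pos 6 'c': at 19  ** P1@[4:6],P5@[2:6],P6@[5:6]
pos 7 'c': at 3 (via fail)
pos 8 'a': at 6 (via fail)
pos 9 'b': at 7
pos 10 'c': at 8  ** P6@[9:10]
pos 11 'a': at 9
pos 12 'b': at 10
pos 13 'a': at 11  ** P2@[8:13]
pos 14 'c': at 17 (via fail)
pos 15 'a': at 6 (via fail)
pos 16 'b': at 7
pos 17 'c': at 8  ** P6@[16:17]
pos 18 'a': at 9
pos 19 'b': at 10
pos 20 'a': at 11  ** P2@[15:20]
pos 21 'a': at 13 (via fail)  ** P3@[19:21]
pos 22 'a': at 6 (via fail)
pos 23 'c': at 3 (via fail)
pos 24 'b': at 4
pos 25 'c': at 5  ** P1@[23:25],P6@[24:25]
pos 26 'a': at 6 (via fail)
pos 27 'b': at 7
pos 28 'c': at 8  ** P6@[27:28]
pos 29 'c': at 3 (via fail)
pos 30 'c': at 3 (via fail)
pos 31 'b': at 4
pos 32 'c': at 5  ** P1@[30:32],P6@[31:32]
pos 33 'b': at 4 (via fail)
pos 34 'a': at 12 (via fail)
pos 35 'b': at 7 (via fail)
pos 36 'c': at 8  ** P6@[35:36]
pos 37 'a': at 9
pos 38 'b': at 10
pos 39 'a': at 11  ** P2@[34:39]
pos 40 'a': at 13 (via fail)  ** P3@[38:40]
pos 41 'b': at 7 (via fail)
pos 42 'a': at 14
pos 43 'b': at 15
pos 44 'c': at 16  ** P4@[40:44],P6@[43:44]
pos 45 'c': at 3 (via fail)
pos 46 'b': at 4
pos 47 'c': at 5  ** P1@[45:47],P6@[46:47]
pos 48 'b': at 4 (via fail)
pos 49 'c': at 5  ** P1@[47:49],P6@[48:49]
pos 50 'b': at 4 (via fail)
pos 51 'c': at 5  ** P1@[49:51],P6@[50:51]
pos 52 'a': at 6 (via fail)
pos 53 'a': at 6 (via fail)

All matches (sorted): [[6,1],[6,5],[6,6],[10,6],[13,2],[17,6],[20,2],[21,3],[25,1],[25,6],[28,6],[32,1],[32,6],[36,6],[39,2],[40,3],[44,4],[44,6],[47,1],[47,6],[49,1],[49,6],[51,1],[51,6]]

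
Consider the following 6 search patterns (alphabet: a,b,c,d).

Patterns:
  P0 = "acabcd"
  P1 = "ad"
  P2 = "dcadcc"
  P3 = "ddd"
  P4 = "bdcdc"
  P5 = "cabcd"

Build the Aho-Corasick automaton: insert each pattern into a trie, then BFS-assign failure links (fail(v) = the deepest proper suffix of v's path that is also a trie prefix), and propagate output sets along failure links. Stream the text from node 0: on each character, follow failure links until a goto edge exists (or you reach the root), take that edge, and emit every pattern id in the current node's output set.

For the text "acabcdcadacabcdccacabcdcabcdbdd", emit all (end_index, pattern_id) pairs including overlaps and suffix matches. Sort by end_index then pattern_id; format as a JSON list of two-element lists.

Build:
Trie nodes:
  0='ε' goto a→1 b→16 c→21 d→8
  1='a' goto c→2 d→7
  2='ac' goto a→3
  3='aca' goto b→4
  4='acab' goto c→5
  5='acabc' goto d→6
  6='acabcd' goto ·  [P0 ends]
  7='ad' goto ·  [P1 ends]
  8='d' goto c→9 d→14
  9='dc' goto a→10
  10='dca' goto d→11
  11='dcad' goto c→12
  12='dcadc' goto c→13
  13='dcadcc' goto ·  [P2 ends]
  14='dd' goto d→15
  15='ddd' goto ·  [P3 ends]
  16='b' goto d→17
  17='bd' goto c→18
  18='bdc' goto d→19
  19='bdcd' goto c→20
  20='bdcdc' goto ·  [P4 ends]
  21='c' goto a→22
  22='ca' goto b→23
  23='cab' goto c→24
  24='cabc' goto d→25
  25='cabcd' goto ·  [P5 ends]

Failure links (BFS by depth):
  n1('a'): parent n0 fail=0; on 'a' 0 → fail=0;  out ∅∪∅=∅
  n8('d'): parent n0 fail=0; on 'd' 0 → fail=0;  out ∅∪∅=∅
  n16('b'): parent n0 fail=0; on 'b' 0 → fail=0;  out ∅∪∅=∅
  n21('c'): parent n0 fail=0; on 'c' 0 → fail=0;  out ∅∪∅=∅
  n2('ac'): parent n1 fail=0; on 'c' 0 → fail=21;  out ∅∪∅=∅
  n7('ad'): parent n1 fail=0; on 'd' 0 → fail=8;  out {1}∪∅={1}
  n9('dc'): parent n8 fail=0; on 'c' 0 → fail=21;  out ∅∪∅=∅
  n14('dd'): parent n8 fail=0; on 'd' 0 → fail=8;  out ∅∪∅=∅
  n17('bd'): parent n16 fail=0; on 'd' 0 → fail=8;  out ∅∪∅=∅
  n22('ca'): parent n21 fail=0; on 'a' 0 → fail=1;  out ∅∪∅=∅
  n3('aca'): parent n2 fail=21; on 'a' 21 → fail=22;  out ∅∪∅=∅
  n10('dca'): parent n9 fail=21; on 'a' 21 → fail=22;  out ∅∪∅=∅
  n15('ddd'): parent n14 fail=8; on 'd' 8 → fail=14;  out {3}∪∅={3}
  n18('bdc'): parent n17 fail=8; on 'c' 8 → fail=9;  out ∅∪∅=∅
  n23('cab'): parent n22 fail=1; on 'b' 1→0 → fail=16;  out ∅∪∅=∅
  n4('acab'): parent n3 fail=22; on 'b' 22 → fail=23;  out ∅∪∅=∅
  n11('dcad'): parent n10 fail=22; on 'd' 22→1 → fail=7;  out ∅∪{1}={1}
  n19('bdcd'): parent n18 fail=9; on 'd' 9→21→0 → fail=8;  out ∅∪∅=∅
  n24('cabc'): parent n23 fail=16; on 'c' 16→0 → fail=21;  out ∅∪∅=∅
  n5('acabc'): parent n4 fail=23; on 'c' 23 → fail=24;  out ∅∪∅=∅
  n12('dcadc'): parent n11 fail=7; on 'c' 7→8 → fail=9;  out ∅∪∅=∅
  n20('bdcdc'): parent n19 fail=8; on 'c' 8 → fail=9;  out {4}∪∅={4}
  n25('cabcd'): parent n24 fail=21; on 'd' 21→0 → fail=8;  out {5}∪∅={5}
  n6('acabcd'): parent n5 fail=24; on 'd' 24 → fail=25;  out {0}∪{5}={0,5}
  n13('dcadcc'): parent n12 fail=9; on 'c' 9→21→0 → fail=21;  out {2}∪∅={2}

Text stream:
[0] read 'a'  n0⇒n1
[1] read 'c'  n1⇒n2
[2] read 'a'  n2⇒n3
[3] read 'b'  n3⇒n4
[4] read 'c'  n4⇒n5
[5] read 'd'  n5⇒n6  → match P0@[0:5],P5@[1:5]
[6] read 'c'  n6⇒n9 ·f
[7] read 'a'  n9⇒n10
[8] read 'd'  n10⇒n11  → match P1@[7:8]
[9] read 'a'  n11⇒n1 ·f
[10] read 'c'  n1⇒n2
[11] read 'a'  n2⇒n3
[12] read 'b'  n3⇒n4
[13] read 'c'  n4⇒n5
[14] read 'd'  n5⇒n6  → match P0@[9:14],P5@[10:14]
[15] read 'c'  n6⇒n9 ·f
[16] read 'c'  n9⇒n21 ·f
[17] read 'a'  n21⇒n22
[18] read 'c'  n22⇒n2 ·f
[19] read 'a'  n2⇒n3
[20] read 'b'  n3⇒n4
[21] read 'c'  n4⇒n5
[22] read 'd'  n5⇒n6  → match P0@[17:22],P5@[18:22]
[23] read 'c'  n6⇒n9 ·f
[24] read 'a'  n9⇒n10
[25] read 'b'  n10⇒n23 ·f
[26] read 'c'  n23⇒n24
[27] read 'd'  n24⇒n25  → match P5@[23:27]
[28] read 'b'  n25⇒n16 ·f
[29] read 'd'  n16⇒n17
[30] read 'd'  n17⇒n14 ·f

Result: [[5,0],[5,5],[8,1],[14,0],[14,5],[22,0],[22,5],[27,5]]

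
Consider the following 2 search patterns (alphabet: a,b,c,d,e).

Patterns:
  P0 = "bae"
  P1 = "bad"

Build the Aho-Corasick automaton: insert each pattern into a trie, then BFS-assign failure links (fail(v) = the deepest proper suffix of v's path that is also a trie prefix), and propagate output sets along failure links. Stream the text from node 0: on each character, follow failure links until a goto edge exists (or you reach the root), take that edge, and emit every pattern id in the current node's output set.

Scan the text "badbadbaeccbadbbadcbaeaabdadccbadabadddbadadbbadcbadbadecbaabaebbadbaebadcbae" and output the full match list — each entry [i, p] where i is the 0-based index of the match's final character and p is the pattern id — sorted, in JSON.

Build:
Trie (insert patterns):
  0='ε' goto b→1
  1='b' goto a→2
  2='ba' goto d→4 e→3
  3='bae' goto ·  ←P0
  4='bad' goto ·  ←P1

BFS fail/out derivation:
  fail(1) 'b': from fail(0)=0 chase 'b': 0 ⇒ 0;  out=∅∪out(0)=∅
  fail(2) 'ba': from fail(1)=0 chase 'a': 0 ⇒ 0;  out=∅∪out(0)=∅
  fail(3) 'bae': from fail(2)=0 chase 'e': 0 ⇒ 0;  out={0}∪out(0)={0}
  fail(4) 'bad': from fail(2)=0 chase 'd': 0 ⇒ 0;  out={1}∪out(0)={1}

Run:
i=0 'b': node 0→1
i=1 'a': node 1→2
i=2 'd': node 2→4  emit P1@[0:2]
i=3 'b': node 4→1 (via fail)
i=4 'a': node 1→2
i=5 'd': node 2→4  emit P1@[3:5]
i=6 'b': node 4→1 (via fail)
i=7 'a': node 1→2
i=8 'e': node 2→3  emit P0@[6:8]
i=9 'c': node 3→0 (via fail)
i=10 'c': node 0→0
i=11 'b': node 0→1
i=12 'a': node 1→2
i=13 'd': node 2→4  emit P1@[11:13]
i=14 'b': node 4→1 (via fail)
i=15 'b': node 1→1 (via fail)
i=16 'a': node 1→2
i=17 'd': node 2→4  emit P1@[15:17]
i=18 'c': node 4→0 (via fail)
i=19 'b': node 0→1
i=20 'a': node 1→2
i=21 'e': node 2→3  emit P0@[19:21]
i=22 'a': node 3→0 (via fail)
i=23 'a': node 0→0
i=24 'b': node 0→1
i=25 'd': node 1→0 (via fail)
i=26 'a': node 0→0
i=27 'd': node 0→0
i=28 'c': node 0→0
i=29 'c': node 0→0
i=30 'b': node 0→1
i=31 'a': node 1→2
i=32 'd': node 2→4  emit P1@[30:32]
i=33 'a': node 4→0 (via fail)
i=34 'b': node 0→1
i=35 'a': node 1→2
i=36 'd': node 2→4  emit P1@[34:36]
i=37 'd': node 4→0 (via fail)
i=38 'd': node 0→0
i=39 'b': node 0→1
i=40 'a': node 1→2
i=41 'd': node 2→4  emit P1@[39:41]
i=42 'a': node 4→0 (via fail)
i=43 'd': node 0→0
i=44 'b': node 0→1
i=45 'b': node 1→1 (via fail)
i=46 'a': node 1→2
i=47 'd': node 2→4  emit P1@[45:47]
i=48 'c': node 4→0 (via fail)
i=49 'b': node 0→1
i=50 'a': node 1→2
i=51 'd': node 2→4  emit P1@[49:51]
i=52 'b': node 4→1 (via fail)
i=53 'a': node 1→2
i=54 'd': node 2→4  emit P1@[52:54]
i=55 'e': node 4→0 (via fail)
i=56 'c': node 0→0
i=57 'b': node 0→1
i=58 'a': node 1→2
i=59 'a': node 2→0 (via fail)
i=60 'b': node 0→1
i=61 'a': node 1→2
i=62 'e': node 2→3  emit P0@[60:62]
i=63 'b': node 3→1 (via fail)
i=64 'b': node 1→1 (via fail)
i=65 'a': node 1→2
i=66 'd': node 2→4  emit P1@[64:66]
i=67 'b': node 4→1 (via fail)
i=68 'a': node 1→2
i=69 'e': node 2→3  emit P0@[67:69]
i=70 'b': node 3→1 (via fail)
i=71 'a': node 1→2
i=72 'd': node 2→4  emit P1@[70:72]
i=73 'c': node 4→0 (via fail)
i=74 'b': node 0→1
i=75 'a': node 1→2
i=76 'e': node 2→3  emit P0@[74:76]

Matches: [[2,1],[5,1],[8,0],[13,1],[17,1],[21,0],[32,1],[36,1],[41,1],[47,1],[51,1],[54,1],[62,0],[66,1],[69,0],[72,1],[76,0]]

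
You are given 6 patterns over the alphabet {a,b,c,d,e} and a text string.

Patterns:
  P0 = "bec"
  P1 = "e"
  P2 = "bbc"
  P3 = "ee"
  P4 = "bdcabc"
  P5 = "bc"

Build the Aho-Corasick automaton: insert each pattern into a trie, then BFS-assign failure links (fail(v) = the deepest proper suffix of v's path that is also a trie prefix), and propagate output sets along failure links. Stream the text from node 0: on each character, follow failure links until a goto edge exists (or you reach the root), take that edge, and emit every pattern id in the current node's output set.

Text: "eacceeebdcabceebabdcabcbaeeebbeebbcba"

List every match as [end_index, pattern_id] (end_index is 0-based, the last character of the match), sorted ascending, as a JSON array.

Build:
Trie (insert patterns):
  n0 'ε': b→1 e→4
  n1 'b': b→5 c→13 d→8 e→2
  n2 'be': c→3
  n3 'bec': ·  [P0 ends]
  n4 'e': e→7  [P1 ends]
  n5 'bb': c→6
  n6 'bbc': ·  [P2 ends]
  n7 'ee': ·  [P3 ends]
  n8 'bd': c→9
  n9 'bdc': a→10
  n10 'bdca': b→11
  n11 'bdcab': c→12
  n12 'bdcabc': ·  [P4 ends]
  n13 'bc': ·  [P5 ends]

BFS fail/out derivation:
  fail(1) 'b': from fail(0)=0 chase 'b': 0 ⇒ 0;  out=∅∪out(0)=∅
  fail(4) 'e': from fail(0)=0 chase 'e': 0 ⇒ 0;  out={1}∪out(0)={1}
  fail(2) 'be': from fail(1)=0 chase 'e': 0 ⇒ 4;  out=∅∪out(4)={1}
  fail(5) 'bb': from fail(1)=0 chase 'b': 0 ⇒ 1;  out=∅∪out(1)=∅
  fail(7) 'ee': from fail(4)=0 chase 'e': 0 ⇒ 4;  out={3}∪out(4)={1,3}
  fail(8) 'bd': from fail(1)=0 chase 'd': 0 ⇒ 0;  out=∅∪out(0)=∅
  fail(13) 'bc': from fail(1)=0 chase 'c': 0 ⇒ 0;  out={5}∪out(0)={5}
  fail(3) 'bec': from fail(2)=4 chase 'c': 4→0 ⇒ 0;  out={0}∪out(0)={0}
  fail(6) 'bbc': from fail(5)=1 chase 'c': 1 ⇒ 13;  out={2}∪out(13)={2,5}
  fail(9) 'bdc': from fail(8)=0 chase 'c': 0 ⇒ 0;  out=∅∪out(0)=∅
  fail(10) 'bdca': from fail(9)=0 chase 'a': 0 ⇒ 0;  out=∅∪out(0)=∅
  fail(11) 'bdcab': from fail(10)=0 chase 'b': 0 ⇒ 1;  out=∅∪out(1)=∅
  fail(12) 'bdcabc': from fail(11)=1 chase 'c': 1 ⇒ 13;  out={4}∪out(13)={4,5}

Scan:
i=0 'e': node 0→4  ** P1@[0:0]
i=1 'a': node 4→0 (fail-walked)
i=2 'c': node 0→0
i=3 'c': node 0→0
i=4 'e': node 0→4  ** P1@[4:4]
i=5 'e': node 4→7  ** P1@[5:5],P3@[4:5]
i=6 'e': node 7→7 (fail-walked)  ** P1@[6:6],P3@[5:6]
i=7 'b': node 7→1 (fail-walked)
i=8 'd': node 1→8
i=9 'c': node 8→9
i=10 'a': node 9→10
i=11 'b': node 10→11
i=12 'c': node 11→12  ** P4@[7:12],P5@[11:12]
i=13 'e': node 12→4 (fail-walked)  ** P1@[13:13]
i=14 'e': node 4→7  ** P1@[14:14],P3@[13:14]
i=15 'b': node 7→1 (fail-walked)
i=16 'a': node 1→0 (fail-walked)
i=17 'b': node 0→1
i=18 'd': node 1→8
i=19 'c': node 8→9
i=20 'a': node 9→10
i=21 'b': node 10→11
i=22 'c': node 11→12  ** P4@[17:22],P5@[21:22]
i=23 'b': node 12→1 (fail-walked)
i=24 'a': node 1→0 (fail-walked)
i=25 'e': node 0→4  ** P1@[25:25]
i=26 'e': node 4→7  ** P1@[26:26],P3@[25:26]
i=27 'e': node 7→7 (fail-walked)  ** P1@[27:27],P3@[26:27]
i=28 'b': node 7→1 (fail-walked)
i=29 'b': node 1→5
i=30 'e': node 5→2 (fail-walked)  ** P1@[30:30]
i=31 'e': node 2→7 (fail-walked)  ** P1@[31:31],P3@[30:31]
i=32 'b': node 7→1 (fail-walked)
i=33 'b': node 1→5
i=34 'c': node 5→6  ** P2@[32:34],P5@[33:34]
i=35 'b': node 6→1 (fail-walked)
i=36 'a': node 1→0 (fail-walked)

Matches: [[0,1],[4,1],[5,1],[5,3],[6,1],[6,3],[12,4],[12,5],[13,1],[14,1],[14,3],[22,4],[22,5],[25,1],[26,1],[26,3],[27,1],[27,3],[30,1],[31,1],[31,3],[34,2],[34,5]]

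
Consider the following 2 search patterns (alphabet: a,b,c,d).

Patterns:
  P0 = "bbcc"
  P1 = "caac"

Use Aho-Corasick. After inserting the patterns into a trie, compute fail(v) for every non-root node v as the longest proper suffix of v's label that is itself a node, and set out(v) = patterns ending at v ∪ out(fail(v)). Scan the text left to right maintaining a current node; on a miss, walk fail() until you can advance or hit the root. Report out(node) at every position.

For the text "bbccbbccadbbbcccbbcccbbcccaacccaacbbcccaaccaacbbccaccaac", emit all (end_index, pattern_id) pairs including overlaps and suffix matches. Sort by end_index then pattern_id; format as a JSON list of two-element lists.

Build:
Trie (insert patterns):
  0='ε' goto b→1 c→5
  1='b' goto b→2
  2='bb' goto c→3
  3='bbc' goto c→4
  4='bbcc' goto ·  ←P0
  5='c' goto a→6
  6='ca' goto a→7
  7='caa' goto c→8
  8='caac' goto ·  ←P1

BFS fail/out derivation:
  n1('b'): parent n0 fail=0; on 'b' 0 → fail=0;  out ∅∪∅=∅
  n5('c'): parent n0 fail=0; on 'c' 0 → fail=0;  out ∅∪∅=∅
  n2('bb'): parent n1 fail=0; on 'b' 0 → fail=1;  out ∅∪∅=∅
  n6('ca'): parent n5 fail=0; on 'a' 0 → fail=0;  out ∅∪∅=∅
  n3('bbc'): parent n2 fail=1; on 'c' 1→0 → fail=5;  out ∅∪∅=∅
  n7('caa'): parent n6 fail=0; on 'a' 0 → fail=0;  out ∅∪∅=∅
  n4('bbcc'): parent n3 fail=5; on 'c' 5→0 → fail=5;  out {0}∪∅={0}
  n8('caac'): parent n7 fail=0; on 'c' 0 → fail=5;  out {1}∪∅={1}

Text stream:
[0] read 'b'  n0⇒n1
[1] read 'b'  n1⇒n2
[2] read 'c'  n2⇒n3
[3] read 'c'  n3⇒n4  → match P0@[0:3]
[4] read 'b'  n4⇒n1 ·f
[5] read 'b'  n1⇒n2
[6] read 'c'  n2⇒n3
[7] read 'c'  n3⇒n4  → match P0@[4:7]
[8] read 'a'  n4⇒n6 ·f
[9] read 'd'  n6⇒n0 ·f
[10] read 'b'  n0⇒n1
[11] read 'b'  n1⇒n2
[12] read 'b'  n2⇒n2 ·f
[13] read 'c'  n2⇒n3
[14] read 'c'  n3⇒n4  → match P0@[11:14]
[15] read 'c'  n4⇒n5 ·f
[16] read 'b'  n5⇒n1 ·f
[17] read 'b'  n1⇒n2
[18] read 'c'  n2⇒n3
[19] read 'c'  n3⇒n4  → match P0@[16:19]
[20] read 'c'  n4⇒n5 ·f
[21] read 'b'  n5⇒n1 ·f
[22] read 'b'  n1⇒n2
[23] read 'c'  n2⇒n3
[24] read 'c'  n3⇒n4  → match P0@[21:24]
[25] read 'c'  n4⇒n5 ·f
[26] read 'a'  n5⇒n6
[27] read 'a'  n6⇒n7
[28] read 'c'  n7⇒n8  → match P1@[25:28]
[29] read 'c'  n8⇒n5 ·f
[30] read 'c'  n5⇒n5 ·f
[31] read 'a'  n5⇒n6
[32] read 'a'  n6⇒n7
[33] read 'c'  n7⇒n8  → match P1@[30:33]
[34] read 'b'  n8⇒n1 ·f
[35] read 'b'  n1⇒n2
[36] read 'c'  n2⇒n3
[37] read 'c'  n3⇒n4  → match P0@[34:37]
[38] read 'c'  n4⇒n5 ·f
[39] read 'a'  n5⇒n6
[40] read 'a'  n6⇒n7
[41] read 'c'  n7⇒n8  → match P1@[38:41]
[42] read 'c'  n8⇒n5 ·f
[43] read 'a'  n5⇒n6
[44] read 'a'  n6⇒n7
[45] read 'c'  n7⇒n8  → match P1@[42:45]
[46] read 'b'  n8⇒n1 ·f
[47] read 'b'  n1⇒n2
[48] read 'c'  n2⇒n3
[49] read 'c'  n3⇒n4  → match P0@[46:49]
[50] read 'a'  n4⇒n6 ·f
[51] read 'c'  n6⇒n5 ·f
[52] read 'c'  n5⇒n5 ·f
[53] read 'a'  n5⇒n6
[54] read 'a'  n6⇒n7
[55] read 'c'  n7⇒n8  → match P1@[52:55]

All matches (sorted): [[3,0],[7,0],[14,0],[19,0],[24,0],[28,1],[33,1],[37,0],[41,1],[45,1],[49,0],[55,1]]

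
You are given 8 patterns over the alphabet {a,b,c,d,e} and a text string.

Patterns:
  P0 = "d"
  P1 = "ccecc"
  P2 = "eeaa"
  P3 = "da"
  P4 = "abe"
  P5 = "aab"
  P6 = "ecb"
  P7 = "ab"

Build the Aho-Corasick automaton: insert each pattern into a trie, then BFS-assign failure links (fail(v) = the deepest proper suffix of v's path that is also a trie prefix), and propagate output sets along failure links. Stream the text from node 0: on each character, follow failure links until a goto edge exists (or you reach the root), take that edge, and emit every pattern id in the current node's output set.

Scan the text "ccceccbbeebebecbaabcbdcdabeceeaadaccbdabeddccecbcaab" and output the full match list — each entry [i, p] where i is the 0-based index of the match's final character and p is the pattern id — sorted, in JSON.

Build automaton:
Trie nodes:
  0='ε' goto a→12 c→2 d→1 e→7
  1='d' goto a→11  ←P0
  2='c' goto c→3
  3='cc' goto e→4
  4='cce' goto c→5
  5='ccec' goto c→6
  6='ccecc' goto ·  ←P1
  7='e' goto c→17 e→8
  8='ee' goto a→9
  9='eea' goto a→10
  10='eeaa' goto ·  ←P2
  11='da' goto ·  ←P3
  12='a' goto a→15 b→13
  13='ab' goto e→14  ←P7
  14='abe' goto ·  ←P4
  15='aa' goto b→16
  16='aab' goto ·  ←P5
  17='ec' goto b→18
  18='ecb' goto ·  ←P6

BFS fail/out derivation:
  fail(1) 'd': from fail(0)=0 chase 'd': 0 ⇒ 0;  out={0}∪out(0)={0}
  fail(2) 'c': from fail(0)=0 chase 'c': 0 ⇒ 0;  out=∅∪out(0)=∅
  fail(7) 'e': from fail(0)=0 chase 'e': 0 ⇒ 0;  out=∅∪out(0)=∅
  fail(12) 'a': from fail(0)=0 chase 'a': 0 ⇒ 0;  out=∅∪out(0)=∅
  fail(3) 'cc': from fail(2)=0 chase 'c': 0 ⇒ 2;  out=∅∪out(2)=∅
  fail(8) 'ee': from fail(7)=0 chase 'e': 0 ⇒ 7;  out=∅∪out(7)=∅
  fail(11) 'da': from fail(1)=0 chase 'a': 0 ⇒ 12;  out={3}∪out(12)={3}
  fail(13) 'ab': from fail(12)=0 chase 'b': 0 ⇒ 0;  out={7}∪out(0)={7}
  fail(15) 'aa': from fail(12)=0 chase 'a': 0 ⇒ 12;  out=∅∪out(12)=∅
  fail(17) 'ec': from fail(7)=0 chase 'c': 0 ⇒ 2;  out=∅∪out(2)=∅
  fail(4) 'cce': from fail(3)=2 chase 'e': 2→0 ⇒ 7;  out=∅∪out(7)=∅
  fail(9) 'eea': from fail(8)=7 chase 'a': 7→0 ⇒ 12;  out=∅∪out(12)=∅
  fail(14) 'abe': from fail(13)=0 chase 'e': 0 ⇒ 7;  out={4}∪out(7)={4}
  fail(16) 'aab': from fail(15)=12 chase 'b': 12 ⇒ 13;  out={5}∪out(13)={5,7}
  fail(18) 'ecb': from fail(17)=2 chase 'b': 2→0 ⇒ 0;  out={6}∪out(0)={6}
  fail(5) 'ccec': from fail(4)=7 chase 'c': 7 ⇒ 17;  out=∅∪out(17)=∅
  fail(10) 'eeaa': from fail(9)=12 chase 'a': 12 ⇒ 15;  out={2}∪out(15)={2}
  fail(6) 'ccecc': from fail(5)=17 chase 'c': 17→2 ⇒ 3;  out={1}∪out(3)={1}

Run:
i=0 'c': node 0→2
i=1 'c': node 2→3
i=2 'c': node 3→3 (via fail)
i=3 'e': node 3→4
i=4 'c': node 4→5
i=5 'c': node 5→6  ** P1@[1:5]
i=6 'b': node 6→0 (via fail)
i=7 'b': node 0→0
i=8 'e': node 0→7
i=9 'e': node 7→8
i=10 'b': node 8→0 (via fail)
i=11 'e': node 0→7
i=12 'b': node 7→0 (via fail)
i=13 'e': node 0→7
i=14 'c': node 7→17
i=15 'b': node 17→18  ** P6@[13:15]
i=16 'a': node 18→12 (via fail)
i=17 'a': node 12→15
i=18 'b': node 15→16  ** P5@[16:18],P7@[17:18]
i=19 'c': node 16→2 (via fail)
i=20 'b': node 2→0 (via fail)
i=21 'd': node 0→1  ** P0@[21:21]
i=22 'c': node 1→2 (via fail)
i=23 'd': node 2→1 (via fail)  ** P0@[23:23]
i=24 'a': node 1→11  ** P3@[23:24]
i=25 'b': node 11→13 (via fail)  ** P7@[24:25]
i=26 'e': node 13→14  ** P4@[24:26]
i=27 'c': node 14→17 (via fail)
i=28 'e': node 17→7 (via fail)
i=29 'e': node 7→8
i=30 'a': node 8→9
i=31 'a': node 9→10  ** P2@[28:31]
i=32 'd': node 10→1 (via fail)  ** P0@[32:32]
i=33 'a': node 1→11  ** P3@[32:33]
i=34 'c': node 11→2 (via fail)
i=35 'c': node 2→3
i=36 'b': node 3→0 (via fail)
i=37 'd': node 0→1  ** P0@[37:37]
i=38 'a': node 1→11  ** P3@[37:38]
i=39 'b': node 11→13 (via fail)  ** P7@[38:39]
i=40 'e': node 13→14  ** P4@[38:40]
i=41 'd': node 14→1 (via fail)  ** P0@[41:41]
i=42 'd': node 1→1 (via fail)  ** P0@[42:42]
i=43 'c': node 1→2 (via fail)
i=44 'c': node 2→3
i=45 'e': node 3→4
i=46 'c': node 4→5
i=47 'b': node 5→18 (via fail)  ** P6@[45:47]
i=48 'c': node 18→2 (via fail)
i=49 'a': node 2→12 (via fail)
i=50 'a': node 12→15
i=51 'b': node 15→16  ** P5@[49:51],P7@[50:51]

All matches (sorted): [[5,1],[15,6],[18,5],[18,7],[21,0],[23,0],[24,3],[25,7],[26,4],[31,2],[32,0],[33,3],[37,0],[38,3],[39,7],[40,4],[41,0],[42,0],[47,6],[51,5],[51,7]]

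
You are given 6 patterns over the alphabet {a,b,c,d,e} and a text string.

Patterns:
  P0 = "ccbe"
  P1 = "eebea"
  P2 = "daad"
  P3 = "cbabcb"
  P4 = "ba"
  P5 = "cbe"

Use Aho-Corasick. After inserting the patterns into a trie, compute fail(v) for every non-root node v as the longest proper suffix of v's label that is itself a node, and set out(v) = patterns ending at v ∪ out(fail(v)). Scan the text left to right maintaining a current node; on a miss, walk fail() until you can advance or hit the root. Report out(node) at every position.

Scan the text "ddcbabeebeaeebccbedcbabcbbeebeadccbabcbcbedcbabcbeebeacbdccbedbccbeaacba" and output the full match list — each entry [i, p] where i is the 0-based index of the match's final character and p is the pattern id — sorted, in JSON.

Construct AC machine:
Trie (insert patterns):
  0='ε' goto b→19 c→1 d→10 e→5
  1='c' goto b→14 c→2
  2='cc' goto b→3
  3='ccb' goto e→4
  4='ccbe' goto ·  ←P0
  5='e' goto e→6
  6='ee' goto b→7
  7='eeb' goto e→8
  8='eebe' goto a→9
  9='eebea' goto ·  ←P1
  10='d' goto a→11
  11='da' goto a→12
  12='daa' goto d→13
  13='daad' goto ·  ←P2
  14='cb' goto a→15 e→21
  15='cba' goto b→16
  16='cbab' goto c→17
  17='cbabc' goto b→18
  18='cbabcb' goto ·  ←P3
  19='b' goto a→20
  20='ba' goto ·  ←P4
  21='cbe' goto ·  ←P5

BFS fail/out derivation:
  n1('c'): parent n0 fail=0; on 'c' 0 → fail=0;  out ∅∪∅=∅
  n5('e'): parent n0 fail=0; on 'e' 0 → fail=0;  out ∅∪∅=∅
  n10('d'): parent n0 fail=0; on 'd' 0 → fail=0;  out ∅∪∅=∅
  n19('b'): parent n0 fail=0; on 'b' 0 → fail=0;  out ∅∪∅=∅
  n2('cc'): parent n1 fail=0; on 'c' 0 → fail=1;  out ∅∪∅=∅
  n6('ee'): parent n5 fail=0; on 'e' 0 → fail=5;  out ∅∪∅=∅
  n11('da'): parent n10 fail=0; on 'a' 0 → fail=0;  out ∅∪∅=∅
  n14('cb'): parent n1 fail=0; on 'b' 0 → fail=19;  out ∅∪∅=∅
  n20('ba'): parent n19 fail=0; on 'a' 0 → fail=0;  out {4}∪∅={4}
  n3('ccb'): parent n2 fail=1; on 'b' 1 → fail=14;  out ∅∪∅=∅
  n7('eeb'): parent n6 fail=5; on 'b' 5→0 → fail=19;  out ∅∪∅=∅
  n12('daa'): parent n11 fail=0; on 'a' 0 → fail=0;  out ∅∪∅=∅
  n15('cba'): parent n14 fail=19; on 'a' 19 → fail=20;  out ∅∪{4}={4}
  n21('cbe'): parent n14 fail=19; on 'e' 19→0 → fail=5;  out {5}∪∅={5}
  n4('ccbe'): parent n3 fail=14; on 'e' 14 → fail=21;  out {0}∪{5}={0,5}
  n8('eebe'): parent n7 fail=19; on 'e' 19→0 → fail=5;  out ∅∪∅=∅
  n13('daad'): parent n12 fail=0; on 'd' 0 → fail=10;  out {2}∪∅={2}
  n16('cbab'): parent n15 fail=20; on 'b' 20→0 → fail=19;  out ∅∪∅=∅
  n9('eebea'): parent n8 fail=5; on 'a' 5→0 → fail=0;  out {1}∪∅={1}
  n17('cbabc'): parent n16 fail=19; on 'c' 19→0 → fail=1;  out ∅∪∅=∅
  n18('cbabcb'): parent n17 fail=1; on 'b' 1 → fail=14;  out {3}∪∅={3}

Scan:
i=0 'd': node 0→10
i=1 'd': node 10→10 ·f
i=2 'c': node 10→1 ·f
i=3 'b': node 1→14
i=4 'a': node 14→15  emit P4@[3:4]
i=5 'b': node 15→16
i=6 'e': node 16→5 ·f
i=7 'e': node 5→6
i=8 'b': node 6→7
i=9 'e': node 7→8
i=10 'a': node 8→9  emit P1@[6:10]
i=11 'e': node 9→5 ·f
i=12 'e': node 5→6
i=13 'b': node 6→7
i=14 'c': node 7→1 ·f
i=15 'c': node 1→2
i=16 'b': node 2→3
i=17 'e': node 3→4  emit P0@[14:17],P5@[15:17]
i=18 'd': node 4→10 ·f
i=19 'c': node 10→1 ·f
i=20 'b': node 1→14
i=21 'a': node 14→15  emit P4@[20:21]
i=22 'b': node 15→16
i=23 'c': node 16→17
i=24 'b': node 17→18  emit P3@[19:24]
i=25 'b': node 18→19 ·f
i=26 'e': node 19→5 ·f
i=27 'e': node 5→6
i=28 'b': node 6→7
i=29 'e': node 7→8
i=30 'a': node 8→9  emit P1@[26:30]
i=31 'd': node 9→10 ·f
i=32 'c': node 10→1 ·f
i=33 'c': node 1→2
i=34 'b': node 2→3
i=35 'a': node 3→15 ·f  emit P4@[34:35]
i=36 'b': node 15→16
i=37 'c': node 16→17
i=38 'b': node 17→18  emit P3@[33:38]
i=39 'c': node 18→1 ·f
i=40 'b': node 1→14
i=41 'e': node 14→21  emit P5@[39:41]
i=42 'd': node 21→10 ·f
i=43 'c': node 10→1 ·f
i=44 'b': node 1→14
i=45 'a': node 14→15  emit P4@[44:45]
i=46 'b': node 15→16
i=47 'c': node 16→17
i=48 'b': node 17→18  emit P3@[43:48]
i=49 'e': node 18→21 ·f  emit P5@[47:49]
i=50 'e': node 21→6 ·f
i=51 'b': node 6→7
i=52 'e': node 7→8
i=53 'a': node 8→9  emit P1@[49:53]
i=54 'c': node 9→1 ·f
i=55 'b': node 1→14
i=56 'd': node 14→10 ·f
i=57 'c': node 10→1 ·f
i=58 'c': node 1→2
i=59 'b': node 2→3
i=60 'e': node 3→4  emit P0@[57:60],P5@[58:60]
i=61 'd': node 4→10 ·f
i=62 'b': node 10→19 ·f
i=63 'c': node 19→1 ·f
i=64 'c': node 1→2
i=65 'b': node 2→3
i=66 'e': node 3→4  emit P0@[63:66],P5@[64:66]
i=67 'a': node 4→0 ·f
i=68 'a': node 0→0
i=69 'c': node 0→1
i=70 'b': node 1→14
i=71 'a': node 14→15  emit P4@[70:71]

Matches: [[4,4],[10,1],[17,0],[17,5],[21,4],[24,3],[30,1],[35,4],[38,3],[41,5],[45,4],[48,3],[49,5],[53,1],[60,0],[60,5],[66,0],[66,5],[71,4]]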